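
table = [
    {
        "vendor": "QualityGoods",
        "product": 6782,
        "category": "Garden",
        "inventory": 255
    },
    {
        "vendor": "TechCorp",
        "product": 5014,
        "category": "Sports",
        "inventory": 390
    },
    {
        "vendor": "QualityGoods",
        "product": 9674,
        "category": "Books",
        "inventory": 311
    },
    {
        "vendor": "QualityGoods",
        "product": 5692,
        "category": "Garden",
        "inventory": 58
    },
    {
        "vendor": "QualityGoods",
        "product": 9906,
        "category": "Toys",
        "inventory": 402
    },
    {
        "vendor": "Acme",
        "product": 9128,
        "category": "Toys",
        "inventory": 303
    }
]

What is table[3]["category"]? "Garden"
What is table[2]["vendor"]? "QualityGoods"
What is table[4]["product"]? 9906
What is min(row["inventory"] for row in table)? 58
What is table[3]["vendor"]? "QualityGoods"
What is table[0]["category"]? "Garden"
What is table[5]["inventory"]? 303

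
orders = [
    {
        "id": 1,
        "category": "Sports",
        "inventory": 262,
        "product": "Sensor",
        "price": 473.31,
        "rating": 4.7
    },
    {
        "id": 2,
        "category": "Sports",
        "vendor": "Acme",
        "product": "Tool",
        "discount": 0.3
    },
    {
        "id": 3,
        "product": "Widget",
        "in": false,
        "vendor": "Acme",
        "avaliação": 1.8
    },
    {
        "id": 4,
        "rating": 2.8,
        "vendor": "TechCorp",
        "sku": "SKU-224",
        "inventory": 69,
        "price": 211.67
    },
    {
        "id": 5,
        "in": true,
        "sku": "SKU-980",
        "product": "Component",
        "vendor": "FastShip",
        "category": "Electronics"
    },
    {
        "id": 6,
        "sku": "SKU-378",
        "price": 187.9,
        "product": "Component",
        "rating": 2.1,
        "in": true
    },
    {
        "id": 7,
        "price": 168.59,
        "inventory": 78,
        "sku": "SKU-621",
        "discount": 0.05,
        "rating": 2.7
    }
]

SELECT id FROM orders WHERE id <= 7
[1, 2, 3, 4, 5, 6, 7]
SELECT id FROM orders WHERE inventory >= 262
[1]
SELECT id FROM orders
[1, 2, 3, 4, 5, 6, 7]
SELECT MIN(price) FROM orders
168.59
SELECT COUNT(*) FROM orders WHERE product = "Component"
2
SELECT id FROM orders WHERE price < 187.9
[7]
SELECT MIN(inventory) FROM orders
69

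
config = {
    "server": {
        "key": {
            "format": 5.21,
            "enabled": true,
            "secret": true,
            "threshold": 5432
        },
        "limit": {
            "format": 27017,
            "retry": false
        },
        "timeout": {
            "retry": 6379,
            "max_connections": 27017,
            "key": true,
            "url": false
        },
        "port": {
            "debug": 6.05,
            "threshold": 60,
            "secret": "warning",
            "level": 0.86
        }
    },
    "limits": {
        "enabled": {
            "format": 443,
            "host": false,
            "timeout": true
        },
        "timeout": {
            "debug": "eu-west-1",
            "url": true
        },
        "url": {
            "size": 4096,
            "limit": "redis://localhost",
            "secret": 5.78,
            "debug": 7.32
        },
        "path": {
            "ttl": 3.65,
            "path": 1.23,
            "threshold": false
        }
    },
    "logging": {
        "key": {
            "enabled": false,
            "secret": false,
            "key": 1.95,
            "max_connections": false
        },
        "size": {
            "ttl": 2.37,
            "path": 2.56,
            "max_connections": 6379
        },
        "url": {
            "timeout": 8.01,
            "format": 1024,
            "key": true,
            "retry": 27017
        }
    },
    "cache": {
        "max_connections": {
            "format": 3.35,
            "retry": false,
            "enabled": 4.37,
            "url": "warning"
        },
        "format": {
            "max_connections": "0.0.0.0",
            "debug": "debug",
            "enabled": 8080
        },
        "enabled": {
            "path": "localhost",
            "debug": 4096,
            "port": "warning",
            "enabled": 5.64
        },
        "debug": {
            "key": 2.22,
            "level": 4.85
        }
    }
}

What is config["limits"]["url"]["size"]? 4096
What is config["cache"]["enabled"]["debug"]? 4096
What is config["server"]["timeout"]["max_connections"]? 27017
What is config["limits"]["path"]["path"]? 1.23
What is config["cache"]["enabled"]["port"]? "warning"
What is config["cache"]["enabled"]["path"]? "localhost"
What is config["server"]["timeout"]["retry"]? 6379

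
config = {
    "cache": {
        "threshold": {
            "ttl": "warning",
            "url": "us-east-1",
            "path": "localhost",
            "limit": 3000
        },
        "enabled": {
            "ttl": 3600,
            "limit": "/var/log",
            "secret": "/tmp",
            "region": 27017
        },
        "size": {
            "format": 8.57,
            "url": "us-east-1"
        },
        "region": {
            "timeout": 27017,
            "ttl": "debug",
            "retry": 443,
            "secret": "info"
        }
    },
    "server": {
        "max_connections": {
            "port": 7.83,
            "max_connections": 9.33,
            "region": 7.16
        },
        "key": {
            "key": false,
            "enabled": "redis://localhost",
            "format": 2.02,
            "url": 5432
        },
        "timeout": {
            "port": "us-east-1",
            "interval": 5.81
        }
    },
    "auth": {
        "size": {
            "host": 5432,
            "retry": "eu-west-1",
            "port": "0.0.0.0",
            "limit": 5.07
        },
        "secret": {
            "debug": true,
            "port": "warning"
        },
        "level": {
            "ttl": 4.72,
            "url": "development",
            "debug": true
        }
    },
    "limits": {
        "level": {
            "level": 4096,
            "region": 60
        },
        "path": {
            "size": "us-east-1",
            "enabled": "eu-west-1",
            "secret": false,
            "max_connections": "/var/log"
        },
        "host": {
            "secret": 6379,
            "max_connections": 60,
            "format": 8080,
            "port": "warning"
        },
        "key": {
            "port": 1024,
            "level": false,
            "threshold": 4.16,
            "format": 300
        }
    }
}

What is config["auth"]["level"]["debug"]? True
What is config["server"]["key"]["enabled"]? "redis://localhost"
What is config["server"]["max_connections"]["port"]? 7.83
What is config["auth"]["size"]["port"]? "0.0.0.0"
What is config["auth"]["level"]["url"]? "development"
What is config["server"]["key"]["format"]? 2.02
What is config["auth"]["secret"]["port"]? "warning"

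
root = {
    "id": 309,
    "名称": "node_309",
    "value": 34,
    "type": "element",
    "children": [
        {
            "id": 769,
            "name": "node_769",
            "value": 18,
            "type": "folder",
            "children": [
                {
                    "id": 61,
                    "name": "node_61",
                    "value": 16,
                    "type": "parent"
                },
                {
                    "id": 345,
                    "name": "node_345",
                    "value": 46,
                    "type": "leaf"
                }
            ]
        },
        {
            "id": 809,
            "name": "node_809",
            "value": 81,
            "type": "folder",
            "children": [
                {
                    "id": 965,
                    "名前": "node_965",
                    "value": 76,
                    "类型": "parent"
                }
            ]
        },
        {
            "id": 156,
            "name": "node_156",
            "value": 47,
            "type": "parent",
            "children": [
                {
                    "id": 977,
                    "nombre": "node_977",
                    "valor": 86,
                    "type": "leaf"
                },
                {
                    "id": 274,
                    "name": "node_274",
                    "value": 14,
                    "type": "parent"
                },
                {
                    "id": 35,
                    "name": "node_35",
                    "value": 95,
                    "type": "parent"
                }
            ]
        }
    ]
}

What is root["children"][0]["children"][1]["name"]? "node_345"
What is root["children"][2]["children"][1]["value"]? 14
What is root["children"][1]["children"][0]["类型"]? "parent"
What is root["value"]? 34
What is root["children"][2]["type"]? "parent"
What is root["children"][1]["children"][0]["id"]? 965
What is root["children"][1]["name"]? "node_809"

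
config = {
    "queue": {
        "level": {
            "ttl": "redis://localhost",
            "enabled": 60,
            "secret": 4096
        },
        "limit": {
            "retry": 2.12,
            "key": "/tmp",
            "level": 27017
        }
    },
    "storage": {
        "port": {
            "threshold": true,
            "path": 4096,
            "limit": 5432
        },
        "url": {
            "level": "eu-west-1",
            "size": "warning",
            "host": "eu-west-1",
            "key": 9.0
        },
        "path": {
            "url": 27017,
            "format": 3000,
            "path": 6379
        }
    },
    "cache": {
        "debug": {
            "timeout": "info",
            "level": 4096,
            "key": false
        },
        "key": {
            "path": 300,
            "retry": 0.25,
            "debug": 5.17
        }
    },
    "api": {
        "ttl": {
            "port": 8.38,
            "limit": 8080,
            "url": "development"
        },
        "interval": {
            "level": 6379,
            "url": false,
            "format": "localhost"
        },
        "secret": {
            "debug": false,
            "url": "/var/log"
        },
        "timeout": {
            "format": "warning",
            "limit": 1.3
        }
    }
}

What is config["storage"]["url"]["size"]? "warning"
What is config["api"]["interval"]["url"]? False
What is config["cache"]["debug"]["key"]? False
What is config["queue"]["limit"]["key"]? "/tmp"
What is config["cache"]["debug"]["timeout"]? "info"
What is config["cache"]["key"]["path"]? 300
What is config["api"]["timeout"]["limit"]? 1.3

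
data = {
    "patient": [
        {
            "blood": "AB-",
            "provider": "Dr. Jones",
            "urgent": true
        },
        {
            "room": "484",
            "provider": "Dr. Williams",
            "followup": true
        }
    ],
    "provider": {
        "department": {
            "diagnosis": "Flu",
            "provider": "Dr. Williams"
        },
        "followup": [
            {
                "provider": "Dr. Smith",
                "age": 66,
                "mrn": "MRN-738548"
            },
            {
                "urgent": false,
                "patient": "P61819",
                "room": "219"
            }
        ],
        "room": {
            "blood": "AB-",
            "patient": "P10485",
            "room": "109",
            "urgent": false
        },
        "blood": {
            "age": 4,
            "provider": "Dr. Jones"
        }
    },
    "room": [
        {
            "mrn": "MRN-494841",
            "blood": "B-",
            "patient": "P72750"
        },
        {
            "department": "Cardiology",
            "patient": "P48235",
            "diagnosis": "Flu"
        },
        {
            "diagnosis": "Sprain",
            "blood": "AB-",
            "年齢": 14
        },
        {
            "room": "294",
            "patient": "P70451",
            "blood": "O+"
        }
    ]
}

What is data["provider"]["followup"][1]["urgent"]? False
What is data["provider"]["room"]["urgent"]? False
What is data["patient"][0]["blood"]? "AB-"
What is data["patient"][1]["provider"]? "Dr. Williams"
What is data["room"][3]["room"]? "294"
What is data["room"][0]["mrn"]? "MRN-494841"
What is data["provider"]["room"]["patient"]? "P10485"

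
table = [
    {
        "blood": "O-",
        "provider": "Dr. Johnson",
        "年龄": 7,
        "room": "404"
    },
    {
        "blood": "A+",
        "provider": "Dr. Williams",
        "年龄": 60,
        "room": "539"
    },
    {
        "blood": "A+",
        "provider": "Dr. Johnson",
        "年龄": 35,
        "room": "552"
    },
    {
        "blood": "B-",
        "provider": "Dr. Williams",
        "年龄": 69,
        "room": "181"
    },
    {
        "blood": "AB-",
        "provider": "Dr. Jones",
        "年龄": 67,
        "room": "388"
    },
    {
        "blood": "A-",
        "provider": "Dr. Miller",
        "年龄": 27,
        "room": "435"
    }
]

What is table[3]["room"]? "181"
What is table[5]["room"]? "435"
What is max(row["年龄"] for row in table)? 69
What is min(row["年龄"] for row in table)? 7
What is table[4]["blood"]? "AB-"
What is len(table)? 6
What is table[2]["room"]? "552"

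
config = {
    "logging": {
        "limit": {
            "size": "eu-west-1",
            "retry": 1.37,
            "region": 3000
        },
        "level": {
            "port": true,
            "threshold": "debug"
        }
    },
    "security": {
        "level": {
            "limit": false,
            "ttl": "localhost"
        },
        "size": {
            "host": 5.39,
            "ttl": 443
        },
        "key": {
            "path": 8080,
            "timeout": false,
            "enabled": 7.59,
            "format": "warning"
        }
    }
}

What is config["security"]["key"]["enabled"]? 7.59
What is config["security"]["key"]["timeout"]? False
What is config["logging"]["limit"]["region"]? 3000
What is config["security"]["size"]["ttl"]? 443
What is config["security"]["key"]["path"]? 8080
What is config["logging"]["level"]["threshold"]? "debug"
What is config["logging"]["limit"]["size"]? "eu-west-1"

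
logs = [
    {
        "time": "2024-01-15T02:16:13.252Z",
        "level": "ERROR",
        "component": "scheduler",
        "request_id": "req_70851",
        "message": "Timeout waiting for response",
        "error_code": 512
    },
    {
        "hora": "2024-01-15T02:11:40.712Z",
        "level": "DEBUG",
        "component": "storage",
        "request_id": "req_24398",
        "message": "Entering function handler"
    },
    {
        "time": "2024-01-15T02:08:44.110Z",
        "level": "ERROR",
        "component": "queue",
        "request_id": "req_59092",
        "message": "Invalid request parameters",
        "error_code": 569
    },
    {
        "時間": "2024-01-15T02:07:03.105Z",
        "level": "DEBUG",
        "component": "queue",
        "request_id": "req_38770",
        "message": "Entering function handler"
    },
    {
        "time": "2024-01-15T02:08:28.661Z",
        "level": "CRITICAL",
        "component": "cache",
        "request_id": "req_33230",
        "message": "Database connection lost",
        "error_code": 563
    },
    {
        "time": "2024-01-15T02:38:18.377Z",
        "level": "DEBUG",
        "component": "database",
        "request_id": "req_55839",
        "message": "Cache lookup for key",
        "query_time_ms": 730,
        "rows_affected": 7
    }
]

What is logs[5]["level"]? "DEBUG"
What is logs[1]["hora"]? "2024-01-15T02:11:40.712Z"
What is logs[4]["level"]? "CRITICAL"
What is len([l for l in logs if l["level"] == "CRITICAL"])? 1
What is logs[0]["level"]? "ERROR"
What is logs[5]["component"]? "database"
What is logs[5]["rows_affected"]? 7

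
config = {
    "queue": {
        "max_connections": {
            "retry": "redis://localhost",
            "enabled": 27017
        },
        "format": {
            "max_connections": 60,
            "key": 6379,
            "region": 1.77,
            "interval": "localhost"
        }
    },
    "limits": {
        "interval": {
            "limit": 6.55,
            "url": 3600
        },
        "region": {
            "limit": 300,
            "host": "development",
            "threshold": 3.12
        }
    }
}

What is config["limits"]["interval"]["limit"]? 6.55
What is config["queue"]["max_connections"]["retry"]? "redis://localhost"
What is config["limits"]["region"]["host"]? "development"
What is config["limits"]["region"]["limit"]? 300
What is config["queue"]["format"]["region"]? 1.77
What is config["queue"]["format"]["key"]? 6379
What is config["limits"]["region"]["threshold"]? 3.12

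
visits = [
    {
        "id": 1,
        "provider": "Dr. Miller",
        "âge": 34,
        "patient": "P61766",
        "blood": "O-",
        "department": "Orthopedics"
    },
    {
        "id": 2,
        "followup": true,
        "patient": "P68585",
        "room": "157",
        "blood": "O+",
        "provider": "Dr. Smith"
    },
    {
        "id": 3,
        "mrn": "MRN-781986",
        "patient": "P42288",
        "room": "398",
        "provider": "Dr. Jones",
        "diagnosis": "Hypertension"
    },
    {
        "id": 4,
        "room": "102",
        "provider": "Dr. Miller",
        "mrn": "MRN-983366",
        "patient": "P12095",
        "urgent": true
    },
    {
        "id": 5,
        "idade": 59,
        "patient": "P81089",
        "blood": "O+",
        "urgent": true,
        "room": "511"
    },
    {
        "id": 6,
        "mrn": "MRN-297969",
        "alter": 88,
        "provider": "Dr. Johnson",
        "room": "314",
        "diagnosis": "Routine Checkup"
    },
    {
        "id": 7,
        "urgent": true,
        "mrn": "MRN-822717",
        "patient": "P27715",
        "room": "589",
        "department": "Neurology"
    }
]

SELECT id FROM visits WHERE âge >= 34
[1]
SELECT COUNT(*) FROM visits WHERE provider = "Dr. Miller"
2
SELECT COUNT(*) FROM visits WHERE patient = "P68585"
1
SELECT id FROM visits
[1, 2, 3, 4, 5, 6, 7]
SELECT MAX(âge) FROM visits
34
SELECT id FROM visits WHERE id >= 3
[3, 4, 5, 6, 7]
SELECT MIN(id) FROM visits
1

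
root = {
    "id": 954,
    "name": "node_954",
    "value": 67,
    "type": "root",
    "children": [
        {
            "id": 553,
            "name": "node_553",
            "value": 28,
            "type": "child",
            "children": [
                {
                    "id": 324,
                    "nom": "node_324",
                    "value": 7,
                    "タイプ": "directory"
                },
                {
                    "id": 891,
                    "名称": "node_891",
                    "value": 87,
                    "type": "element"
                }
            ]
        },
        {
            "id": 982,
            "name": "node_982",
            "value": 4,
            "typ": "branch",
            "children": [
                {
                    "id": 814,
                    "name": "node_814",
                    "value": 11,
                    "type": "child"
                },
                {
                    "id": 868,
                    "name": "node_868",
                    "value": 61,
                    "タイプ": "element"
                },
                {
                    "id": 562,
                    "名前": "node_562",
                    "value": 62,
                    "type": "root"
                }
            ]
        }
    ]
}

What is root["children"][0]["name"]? "node_553"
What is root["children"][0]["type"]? "child"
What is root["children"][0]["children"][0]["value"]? 7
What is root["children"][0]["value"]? 28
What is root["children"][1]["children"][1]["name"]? "node_868"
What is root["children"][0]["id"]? 553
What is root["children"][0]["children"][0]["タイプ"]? "directory"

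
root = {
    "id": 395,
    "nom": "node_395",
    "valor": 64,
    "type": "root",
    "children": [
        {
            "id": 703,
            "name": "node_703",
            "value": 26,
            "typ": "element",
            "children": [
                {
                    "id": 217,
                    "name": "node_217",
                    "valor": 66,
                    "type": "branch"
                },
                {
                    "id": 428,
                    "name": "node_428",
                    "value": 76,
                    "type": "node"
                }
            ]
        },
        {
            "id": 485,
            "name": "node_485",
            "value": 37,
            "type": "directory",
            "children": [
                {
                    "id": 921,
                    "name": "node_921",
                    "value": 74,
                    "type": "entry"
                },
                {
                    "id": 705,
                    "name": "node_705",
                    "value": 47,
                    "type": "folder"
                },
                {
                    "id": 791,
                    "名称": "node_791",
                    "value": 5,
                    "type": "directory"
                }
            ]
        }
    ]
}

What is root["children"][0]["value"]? 26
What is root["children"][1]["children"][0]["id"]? 921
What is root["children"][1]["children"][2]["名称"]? "node_791"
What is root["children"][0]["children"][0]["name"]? "node_217"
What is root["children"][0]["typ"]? "element"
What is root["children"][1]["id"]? 485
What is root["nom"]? "node_395"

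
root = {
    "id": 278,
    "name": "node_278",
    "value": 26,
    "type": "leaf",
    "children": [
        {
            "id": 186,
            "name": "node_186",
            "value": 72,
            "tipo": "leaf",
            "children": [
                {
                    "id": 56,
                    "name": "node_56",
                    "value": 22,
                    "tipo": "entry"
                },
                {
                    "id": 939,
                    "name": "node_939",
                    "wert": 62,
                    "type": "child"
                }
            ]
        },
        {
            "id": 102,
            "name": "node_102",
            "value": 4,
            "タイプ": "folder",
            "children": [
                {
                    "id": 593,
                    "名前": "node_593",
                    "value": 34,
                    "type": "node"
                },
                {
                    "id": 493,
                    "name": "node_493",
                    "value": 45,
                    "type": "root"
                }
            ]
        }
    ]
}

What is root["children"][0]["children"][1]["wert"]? 62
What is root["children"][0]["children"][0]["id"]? 56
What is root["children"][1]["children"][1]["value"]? 45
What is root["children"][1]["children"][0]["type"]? "node"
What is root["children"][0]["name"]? "node_186"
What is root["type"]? "leaf"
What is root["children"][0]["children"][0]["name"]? "node_56"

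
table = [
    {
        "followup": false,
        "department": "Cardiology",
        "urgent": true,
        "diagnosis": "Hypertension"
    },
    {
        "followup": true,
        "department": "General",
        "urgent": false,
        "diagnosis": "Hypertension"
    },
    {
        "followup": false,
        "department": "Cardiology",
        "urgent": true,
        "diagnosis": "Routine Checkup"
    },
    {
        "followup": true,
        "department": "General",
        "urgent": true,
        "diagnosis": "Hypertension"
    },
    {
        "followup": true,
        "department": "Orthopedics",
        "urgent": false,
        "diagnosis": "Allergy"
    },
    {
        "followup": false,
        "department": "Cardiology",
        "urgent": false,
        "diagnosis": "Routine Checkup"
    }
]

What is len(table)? 6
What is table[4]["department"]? "Orthopedics"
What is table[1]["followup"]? True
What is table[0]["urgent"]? True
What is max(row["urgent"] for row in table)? True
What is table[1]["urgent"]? False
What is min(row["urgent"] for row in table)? False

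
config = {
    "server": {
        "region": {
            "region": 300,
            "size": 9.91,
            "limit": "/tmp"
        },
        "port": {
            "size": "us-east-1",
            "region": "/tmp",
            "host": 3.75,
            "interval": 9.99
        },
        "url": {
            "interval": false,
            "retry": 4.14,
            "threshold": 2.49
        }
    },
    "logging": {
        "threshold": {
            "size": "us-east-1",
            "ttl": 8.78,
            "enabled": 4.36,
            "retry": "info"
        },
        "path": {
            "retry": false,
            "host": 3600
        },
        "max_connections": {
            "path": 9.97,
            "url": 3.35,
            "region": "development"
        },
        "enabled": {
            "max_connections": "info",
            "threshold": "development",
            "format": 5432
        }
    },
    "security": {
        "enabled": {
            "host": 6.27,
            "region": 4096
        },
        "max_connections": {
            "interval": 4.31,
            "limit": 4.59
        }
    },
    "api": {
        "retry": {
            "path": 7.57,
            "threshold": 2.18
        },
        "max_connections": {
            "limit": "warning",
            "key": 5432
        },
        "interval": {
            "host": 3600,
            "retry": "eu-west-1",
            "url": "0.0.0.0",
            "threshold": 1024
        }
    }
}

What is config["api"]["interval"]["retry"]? "eu-west-1"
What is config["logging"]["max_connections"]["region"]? "development"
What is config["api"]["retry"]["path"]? 7.57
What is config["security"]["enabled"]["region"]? 4096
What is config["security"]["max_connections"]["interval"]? 4.31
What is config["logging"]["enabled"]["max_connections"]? "info"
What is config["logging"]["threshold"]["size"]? "us-east-1"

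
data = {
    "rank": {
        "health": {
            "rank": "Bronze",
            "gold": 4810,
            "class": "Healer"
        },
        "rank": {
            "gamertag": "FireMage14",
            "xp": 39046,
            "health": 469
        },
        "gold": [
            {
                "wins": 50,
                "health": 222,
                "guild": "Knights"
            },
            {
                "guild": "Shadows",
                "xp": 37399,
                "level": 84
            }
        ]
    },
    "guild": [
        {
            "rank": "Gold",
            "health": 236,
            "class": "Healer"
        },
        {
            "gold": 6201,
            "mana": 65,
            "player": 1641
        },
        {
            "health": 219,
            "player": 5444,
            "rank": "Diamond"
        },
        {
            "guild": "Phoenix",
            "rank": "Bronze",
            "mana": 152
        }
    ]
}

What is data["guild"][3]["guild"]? "Phoenix"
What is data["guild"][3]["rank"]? "Bronze"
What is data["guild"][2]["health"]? 219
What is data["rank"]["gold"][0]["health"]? 222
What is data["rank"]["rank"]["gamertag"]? "FireMage14"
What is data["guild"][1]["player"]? 1641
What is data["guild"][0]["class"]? "Healer"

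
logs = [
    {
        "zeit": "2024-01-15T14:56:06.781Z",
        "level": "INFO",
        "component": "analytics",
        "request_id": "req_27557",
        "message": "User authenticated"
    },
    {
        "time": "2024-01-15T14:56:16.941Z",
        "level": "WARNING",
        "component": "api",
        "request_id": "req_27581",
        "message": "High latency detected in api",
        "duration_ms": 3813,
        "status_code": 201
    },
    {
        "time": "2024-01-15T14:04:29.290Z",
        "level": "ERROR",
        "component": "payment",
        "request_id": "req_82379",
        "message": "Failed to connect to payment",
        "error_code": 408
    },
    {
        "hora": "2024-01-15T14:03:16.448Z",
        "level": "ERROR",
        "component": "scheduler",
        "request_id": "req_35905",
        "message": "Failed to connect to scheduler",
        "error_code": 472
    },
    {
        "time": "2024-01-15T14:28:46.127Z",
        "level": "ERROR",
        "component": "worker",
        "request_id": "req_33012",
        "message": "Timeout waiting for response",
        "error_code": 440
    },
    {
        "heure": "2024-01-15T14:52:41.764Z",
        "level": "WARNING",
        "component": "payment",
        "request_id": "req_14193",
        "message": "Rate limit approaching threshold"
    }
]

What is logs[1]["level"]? "WARNING"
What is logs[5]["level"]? "WARNING"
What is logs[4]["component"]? "worker"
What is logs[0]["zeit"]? "2024-01-15T14:56:06.781Z"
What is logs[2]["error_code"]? 408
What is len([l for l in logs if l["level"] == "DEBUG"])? 0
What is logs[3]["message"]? "Failed to connect to scheduler"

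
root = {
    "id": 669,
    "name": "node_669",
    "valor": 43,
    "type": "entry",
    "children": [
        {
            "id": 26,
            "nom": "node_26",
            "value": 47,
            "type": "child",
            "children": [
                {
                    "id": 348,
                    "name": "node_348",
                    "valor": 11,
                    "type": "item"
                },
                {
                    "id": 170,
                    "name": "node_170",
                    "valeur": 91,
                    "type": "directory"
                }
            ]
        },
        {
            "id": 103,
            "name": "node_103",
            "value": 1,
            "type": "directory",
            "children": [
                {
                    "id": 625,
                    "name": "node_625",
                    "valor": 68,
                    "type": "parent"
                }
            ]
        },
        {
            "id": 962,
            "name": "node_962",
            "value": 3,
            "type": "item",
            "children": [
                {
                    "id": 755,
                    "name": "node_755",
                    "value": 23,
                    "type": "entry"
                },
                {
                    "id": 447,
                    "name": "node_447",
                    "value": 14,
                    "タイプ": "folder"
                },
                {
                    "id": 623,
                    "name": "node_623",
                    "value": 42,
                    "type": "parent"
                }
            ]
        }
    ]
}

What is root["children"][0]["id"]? 26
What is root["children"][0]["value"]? 47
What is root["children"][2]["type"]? "item"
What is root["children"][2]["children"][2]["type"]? "parent"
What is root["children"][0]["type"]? "child"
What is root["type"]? "entry"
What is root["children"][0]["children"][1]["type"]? "directory"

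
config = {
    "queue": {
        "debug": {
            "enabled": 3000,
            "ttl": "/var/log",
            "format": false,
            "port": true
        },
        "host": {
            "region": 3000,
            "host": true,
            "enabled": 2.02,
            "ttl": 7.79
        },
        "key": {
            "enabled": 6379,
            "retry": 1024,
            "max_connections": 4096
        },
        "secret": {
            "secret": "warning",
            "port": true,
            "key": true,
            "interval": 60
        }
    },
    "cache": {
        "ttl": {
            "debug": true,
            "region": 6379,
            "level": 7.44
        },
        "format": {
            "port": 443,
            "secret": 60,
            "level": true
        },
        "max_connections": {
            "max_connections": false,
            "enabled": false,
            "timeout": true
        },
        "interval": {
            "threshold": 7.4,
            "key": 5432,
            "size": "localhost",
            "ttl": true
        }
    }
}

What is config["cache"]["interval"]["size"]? "localhost"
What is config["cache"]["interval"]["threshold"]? 7.4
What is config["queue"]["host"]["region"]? 3000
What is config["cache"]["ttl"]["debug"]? True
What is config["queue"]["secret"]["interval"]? 60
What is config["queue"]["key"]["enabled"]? 6379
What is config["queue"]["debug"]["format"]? False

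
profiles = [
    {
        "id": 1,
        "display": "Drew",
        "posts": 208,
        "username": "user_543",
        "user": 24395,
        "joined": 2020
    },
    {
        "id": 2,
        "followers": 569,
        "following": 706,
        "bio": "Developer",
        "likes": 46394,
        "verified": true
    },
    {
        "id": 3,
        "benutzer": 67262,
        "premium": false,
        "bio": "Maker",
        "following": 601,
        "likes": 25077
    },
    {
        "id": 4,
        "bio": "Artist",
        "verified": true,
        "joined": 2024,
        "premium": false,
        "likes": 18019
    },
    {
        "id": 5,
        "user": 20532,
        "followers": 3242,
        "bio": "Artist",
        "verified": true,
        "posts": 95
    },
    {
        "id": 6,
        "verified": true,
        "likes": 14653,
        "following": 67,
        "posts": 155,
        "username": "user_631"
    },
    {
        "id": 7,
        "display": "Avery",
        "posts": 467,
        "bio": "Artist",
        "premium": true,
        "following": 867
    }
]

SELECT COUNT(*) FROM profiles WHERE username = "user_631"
1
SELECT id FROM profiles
[1, 2, 3, 4, 5, 6, 7]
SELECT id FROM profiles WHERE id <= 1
[1]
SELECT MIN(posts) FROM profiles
95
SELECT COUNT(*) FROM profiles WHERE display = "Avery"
1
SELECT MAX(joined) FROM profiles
2024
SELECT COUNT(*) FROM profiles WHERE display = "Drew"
1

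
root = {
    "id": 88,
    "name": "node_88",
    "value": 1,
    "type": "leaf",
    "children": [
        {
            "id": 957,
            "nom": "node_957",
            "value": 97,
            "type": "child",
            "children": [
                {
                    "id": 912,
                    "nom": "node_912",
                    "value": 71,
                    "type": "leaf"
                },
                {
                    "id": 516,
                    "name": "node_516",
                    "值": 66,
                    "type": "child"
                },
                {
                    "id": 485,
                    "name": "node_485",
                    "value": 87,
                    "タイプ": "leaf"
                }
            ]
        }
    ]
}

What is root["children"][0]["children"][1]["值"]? 66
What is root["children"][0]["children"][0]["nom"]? "node_912"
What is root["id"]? 88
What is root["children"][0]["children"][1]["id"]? 516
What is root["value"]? 1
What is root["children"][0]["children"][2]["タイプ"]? "leaf"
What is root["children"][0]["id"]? 957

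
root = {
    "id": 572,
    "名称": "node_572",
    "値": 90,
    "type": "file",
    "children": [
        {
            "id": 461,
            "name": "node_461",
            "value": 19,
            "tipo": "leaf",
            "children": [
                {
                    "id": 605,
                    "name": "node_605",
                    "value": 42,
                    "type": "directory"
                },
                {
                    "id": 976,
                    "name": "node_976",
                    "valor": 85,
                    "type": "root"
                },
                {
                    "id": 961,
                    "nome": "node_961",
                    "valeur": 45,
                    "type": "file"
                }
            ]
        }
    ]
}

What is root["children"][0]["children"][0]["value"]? 42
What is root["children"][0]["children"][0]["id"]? 605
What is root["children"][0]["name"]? "node_461"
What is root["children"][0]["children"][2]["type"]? "file"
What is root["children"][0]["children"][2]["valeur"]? 45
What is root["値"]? 90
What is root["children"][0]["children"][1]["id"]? 976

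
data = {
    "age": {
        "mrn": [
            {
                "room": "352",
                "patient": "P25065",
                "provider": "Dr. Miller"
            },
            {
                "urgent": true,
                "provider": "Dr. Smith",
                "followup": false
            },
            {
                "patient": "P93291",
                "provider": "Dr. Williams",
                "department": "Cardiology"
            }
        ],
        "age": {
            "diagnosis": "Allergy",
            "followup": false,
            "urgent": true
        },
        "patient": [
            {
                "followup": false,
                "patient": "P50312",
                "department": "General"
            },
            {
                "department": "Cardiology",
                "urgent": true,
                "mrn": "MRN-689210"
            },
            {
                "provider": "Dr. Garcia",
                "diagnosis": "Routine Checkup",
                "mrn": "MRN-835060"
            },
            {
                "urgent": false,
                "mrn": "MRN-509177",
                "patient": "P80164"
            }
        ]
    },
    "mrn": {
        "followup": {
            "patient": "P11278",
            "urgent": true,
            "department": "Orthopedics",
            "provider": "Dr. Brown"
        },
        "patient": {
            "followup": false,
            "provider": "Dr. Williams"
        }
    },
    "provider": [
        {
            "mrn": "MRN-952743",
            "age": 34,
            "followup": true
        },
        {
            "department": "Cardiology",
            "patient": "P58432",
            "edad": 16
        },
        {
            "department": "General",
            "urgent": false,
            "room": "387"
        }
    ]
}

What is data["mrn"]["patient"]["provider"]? "Dr. Williams"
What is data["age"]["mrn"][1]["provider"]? "Dr. Smith"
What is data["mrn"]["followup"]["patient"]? "P11278"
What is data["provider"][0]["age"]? 34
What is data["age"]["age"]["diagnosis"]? "Allergy"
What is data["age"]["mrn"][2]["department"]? "Cardiology"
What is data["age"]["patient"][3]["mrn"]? "MRN-509177"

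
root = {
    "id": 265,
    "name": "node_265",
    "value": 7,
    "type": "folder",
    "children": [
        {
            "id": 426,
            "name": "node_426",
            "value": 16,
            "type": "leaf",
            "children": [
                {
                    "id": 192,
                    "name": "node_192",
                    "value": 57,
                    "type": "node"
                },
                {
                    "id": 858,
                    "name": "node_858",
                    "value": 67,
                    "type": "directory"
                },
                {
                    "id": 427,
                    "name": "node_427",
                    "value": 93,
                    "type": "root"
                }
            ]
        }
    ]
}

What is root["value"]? 7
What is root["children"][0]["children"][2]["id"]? 427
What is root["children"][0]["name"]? "node_426"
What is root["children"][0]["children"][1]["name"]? "node_858"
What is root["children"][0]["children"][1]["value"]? 67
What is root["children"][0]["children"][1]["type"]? "directory"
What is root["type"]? "folder"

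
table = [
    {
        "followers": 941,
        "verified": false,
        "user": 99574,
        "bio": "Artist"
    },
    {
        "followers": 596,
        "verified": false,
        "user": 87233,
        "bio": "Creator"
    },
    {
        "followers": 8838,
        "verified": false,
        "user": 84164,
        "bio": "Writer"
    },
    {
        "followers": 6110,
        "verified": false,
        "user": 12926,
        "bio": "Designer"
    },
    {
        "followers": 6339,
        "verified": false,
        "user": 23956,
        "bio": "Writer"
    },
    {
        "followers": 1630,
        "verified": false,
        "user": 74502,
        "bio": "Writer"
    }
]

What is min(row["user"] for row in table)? 12926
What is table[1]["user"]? 87233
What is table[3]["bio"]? "Designer"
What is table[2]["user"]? 84164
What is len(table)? 6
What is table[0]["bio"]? "Artist"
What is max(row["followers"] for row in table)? 8838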